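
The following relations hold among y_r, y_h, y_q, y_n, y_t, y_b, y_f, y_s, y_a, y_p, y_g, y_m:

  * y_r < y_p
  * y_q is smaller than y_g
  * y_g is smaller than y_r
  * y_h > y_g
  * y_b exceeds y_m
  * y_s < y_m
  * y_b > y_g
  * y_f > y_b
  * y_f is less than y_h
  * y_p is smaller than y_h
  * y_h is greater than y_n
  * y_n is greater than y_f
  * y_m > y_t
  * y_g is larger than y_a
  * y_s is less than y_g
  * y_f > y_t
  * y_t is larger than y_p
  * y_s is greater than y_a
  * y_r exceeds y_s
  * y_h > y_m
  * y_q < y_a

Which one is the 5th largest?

y_m

Chaining the given pairs: y_q < y_a < y_s < y_g < y_r < y_p < y_t < y_m < y_b < y_f < y_n < y_h.
Counting 5 from the largest end gives y_m.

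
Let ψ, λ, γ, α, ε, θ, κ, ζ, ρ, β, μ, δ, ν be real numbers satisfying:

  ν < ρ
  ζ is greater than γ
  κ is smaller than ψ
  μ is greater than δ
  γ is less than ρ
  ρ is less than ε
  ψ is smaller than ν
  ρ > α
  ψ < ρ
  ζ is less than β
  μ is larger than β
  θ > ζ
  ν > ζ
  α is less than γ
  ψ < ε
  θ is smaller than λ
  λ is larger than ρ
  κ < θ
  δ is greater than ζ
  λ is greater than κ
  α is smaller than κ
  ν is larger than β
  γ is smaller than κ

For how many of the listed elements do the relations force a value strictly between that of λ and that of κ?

Chaining upward from κ reaches: ψ, θ, ν, ρ, ε.
Chaining downward from λ reaches: α, γ, ζ, ψ, θ, β, ν, ρ.
Strictly between κ and λ are those in both lists: ψ, θ, ν, ρ — 4 elements.

4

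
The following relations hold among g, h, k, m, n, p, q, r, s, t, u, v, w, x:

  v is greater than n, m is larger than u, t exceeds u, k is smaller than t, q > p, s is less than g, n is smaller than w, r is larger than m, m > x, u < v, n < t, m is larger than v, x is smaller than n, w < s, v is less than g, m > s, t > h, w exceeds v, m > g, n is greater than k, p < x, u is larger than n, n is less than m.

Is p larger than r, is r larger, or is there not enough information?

r

Following the relations from p: p < x < n < u < v < w < s < g < m < r.
So r is larger.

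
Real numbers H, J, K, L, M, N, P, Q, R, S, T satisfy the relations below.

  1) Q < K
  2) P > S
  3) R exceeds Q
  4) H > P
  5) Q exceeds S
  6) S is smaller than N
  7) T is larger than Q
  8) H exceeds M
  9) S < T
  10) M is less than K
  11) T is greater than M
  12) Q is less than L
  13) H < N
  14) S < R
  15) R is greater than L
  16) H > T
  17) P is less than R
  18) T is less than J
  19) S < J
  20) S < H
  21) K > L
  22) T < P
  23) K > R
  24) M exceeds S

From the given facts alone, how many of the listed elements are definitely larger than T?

The elements the relations force above T are P, H, R, N, J, K — no chain reaches any other.
That is 6.

6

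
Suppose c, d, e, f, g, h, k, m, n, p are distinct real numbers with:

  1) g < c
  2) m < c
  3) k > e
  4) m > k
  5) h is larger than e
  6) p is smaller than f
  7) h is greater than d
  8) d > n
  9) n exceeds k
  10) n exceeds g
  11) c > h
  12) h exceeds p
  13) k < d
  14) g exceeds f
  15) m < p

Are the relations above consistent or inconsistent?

consistent

The single ordering e < k < m < p < f < g < n < d < h < c satisfies every listed relation, so no contradiction arises.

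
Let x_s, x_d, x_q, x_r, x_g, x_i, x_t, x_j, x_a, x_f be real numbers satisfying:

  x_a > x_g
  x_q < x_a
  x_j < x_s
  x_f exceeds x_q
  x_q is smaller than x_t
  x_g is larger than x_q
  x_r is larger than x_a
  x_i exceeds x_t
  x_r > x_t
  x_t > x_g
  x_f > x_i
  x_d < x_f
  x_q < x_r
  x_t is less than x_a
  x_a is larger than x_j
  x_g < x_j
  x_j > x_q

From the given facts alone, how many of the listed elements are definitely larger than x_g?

7

The elements the relations force above x_g are x_t, x_i, x_j, x_f, x_s, x_a, x_r — no chain reaches any other.
That is 7.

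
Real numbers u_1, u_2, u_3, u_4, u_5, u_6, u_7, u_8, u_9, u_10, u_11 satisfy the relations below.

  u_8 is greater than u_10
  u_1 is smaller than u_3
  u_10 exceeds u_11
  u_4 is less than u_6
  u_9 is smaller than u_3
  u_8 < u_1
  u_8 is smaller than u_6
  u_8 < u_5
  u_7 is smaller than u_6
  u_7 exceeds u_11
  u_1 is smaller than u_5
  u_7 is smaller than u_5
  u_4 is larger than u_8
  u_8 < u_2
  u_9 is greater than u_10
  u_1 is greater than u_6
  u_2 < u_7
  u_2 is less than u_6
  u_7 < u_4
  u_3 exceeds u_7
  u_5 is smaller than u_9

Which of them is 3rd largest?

u_5

The consecutive relations fix a unique order: u_11 < u_10 < u_8 < u_2 < u_7 < u_4 < u_6 < u_1 < u_5 < u_9 < u_3.
Counting 3 from the largest end gives u_5.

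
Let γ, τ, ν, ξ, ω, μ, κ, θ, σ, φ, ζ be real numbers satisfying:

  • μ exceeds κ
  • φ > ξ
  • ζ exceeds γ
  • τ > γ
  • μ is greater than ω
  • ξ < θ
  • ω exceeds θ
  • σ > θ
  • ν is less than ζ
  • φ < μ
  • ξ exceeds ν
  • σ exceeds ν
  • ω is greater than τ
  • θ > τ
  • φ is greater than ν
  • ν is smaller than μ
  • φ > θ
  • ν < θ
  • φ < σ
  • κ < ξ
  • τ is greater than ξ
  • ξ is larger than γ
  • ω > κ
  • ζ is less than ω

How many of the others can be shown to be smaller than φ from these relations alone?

Directly below φ: ν, ξ, θ.
One step further: γ, κ, τ (6 so far).
No other element is forced below φ by the given relations, so the count is 6.

6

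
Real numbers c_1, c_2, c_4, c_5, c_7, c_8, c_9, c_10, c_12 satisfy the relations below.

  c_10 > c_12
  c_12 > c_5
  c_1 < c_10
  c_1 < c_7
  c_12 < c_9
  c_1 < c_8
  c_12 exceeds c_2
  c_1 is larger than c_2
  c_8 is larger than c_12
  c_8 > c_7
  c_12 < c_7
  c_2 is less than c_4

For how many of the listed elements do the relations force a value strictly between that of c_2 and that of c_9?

The relations place c_2 below c_9. An element lies strictly between them when it is forced above c_2 and also forced below c_9.
Above c_2: {c_12, c_1, c_7, c_4, c_8, c_10}. Below c_9: {c_5, c_12}.
Intersection: {c_12} — 1.

1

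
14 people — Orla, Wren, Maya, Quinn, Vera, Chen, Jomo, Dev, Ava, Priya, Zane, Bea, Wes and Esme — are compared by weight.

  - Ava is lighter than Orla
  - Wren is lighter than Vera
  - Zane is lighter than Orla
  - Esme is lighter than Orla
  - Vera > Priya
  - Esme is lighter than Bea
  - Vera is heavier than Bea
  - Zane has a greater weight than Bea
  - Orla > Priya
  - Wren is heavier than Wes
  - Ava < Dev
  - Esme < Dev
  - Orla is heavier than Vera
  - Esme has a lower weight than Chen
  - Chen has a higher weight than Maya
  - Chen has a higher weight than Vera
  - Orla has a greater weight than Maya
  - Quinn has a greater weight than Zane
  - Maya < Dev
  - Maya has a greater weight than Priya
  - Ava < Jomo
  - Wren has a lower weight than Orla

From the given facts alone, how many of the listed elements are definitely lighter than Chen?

7

Directly below Chen: Esme, Maya, Vera.
One step further: Bea, Priya, Wren (6 so far).
One step further: Wes (7 so far).
No other element is forced below Chen by the given relations, so the count is 7.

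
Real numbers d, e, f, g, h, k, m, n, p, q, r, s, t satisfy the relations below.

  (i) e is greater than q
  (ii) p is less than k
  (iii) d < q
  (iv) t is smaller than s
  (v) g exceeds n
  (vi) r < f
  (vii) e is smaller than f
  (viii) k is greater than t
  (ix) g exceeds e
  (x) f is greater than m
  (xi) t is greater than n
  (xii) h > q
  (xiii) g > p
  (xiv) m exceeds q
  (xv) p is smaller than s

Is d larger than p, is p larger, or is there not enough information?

undetermined

Following every chain through d: above d we get q, m, e, h, f, g.
p is not reached, and no chain runs the other way from p to d.
So the given relations leave the order of d and p undetermined.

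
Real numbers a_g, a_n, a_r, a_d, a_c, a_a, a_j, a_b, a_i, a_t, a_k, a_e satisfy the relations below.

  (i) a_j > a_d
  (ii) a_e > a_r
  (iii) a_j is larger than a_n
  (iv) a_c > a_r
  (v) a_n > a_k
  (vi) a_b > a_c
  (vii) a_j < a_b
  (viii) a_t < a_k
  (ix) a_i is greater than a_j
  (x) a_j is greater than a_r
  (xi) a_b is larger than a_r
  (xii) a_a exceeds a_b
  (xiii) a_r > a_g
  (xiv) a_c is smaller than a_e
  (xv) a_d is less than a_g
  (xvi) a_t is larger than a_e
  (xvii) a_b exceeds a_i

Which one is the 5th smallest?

a_e

Piecing the relations together gives one ordering: a_d < a_g < a_r < a_c < a_e < a_t < a_k < a_n < a_j < a_i < a_b < a_a.
The 5th smallest is a_e.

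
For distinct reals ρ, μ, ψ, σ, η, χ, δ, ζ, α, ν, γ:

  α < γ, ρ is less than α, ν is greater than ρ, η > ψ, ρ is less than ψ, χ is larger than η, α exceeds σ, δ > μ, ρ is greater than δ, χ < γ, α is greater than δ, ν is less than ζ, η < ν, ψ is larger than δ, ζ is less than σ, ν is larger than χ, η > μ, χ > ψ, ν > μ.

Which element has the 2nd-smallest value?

δ

The consecutive relations fix a unique order: μ < δ < ρ < ψ < η < χ < ν < ζ < σ < α < γ.
The 2nd smallest is δ.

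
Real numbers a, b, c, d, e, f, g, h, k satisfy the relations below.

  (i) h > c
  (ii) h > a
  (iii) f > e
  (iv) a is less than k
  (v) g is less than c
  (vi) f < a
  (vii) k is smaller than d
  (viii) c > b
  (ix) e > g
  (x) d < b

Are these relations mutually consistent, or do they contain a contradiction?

The single ordering g < e < f < a < k < d < b < c < h satisfies every listed relation, so no contradiction arises.

consistent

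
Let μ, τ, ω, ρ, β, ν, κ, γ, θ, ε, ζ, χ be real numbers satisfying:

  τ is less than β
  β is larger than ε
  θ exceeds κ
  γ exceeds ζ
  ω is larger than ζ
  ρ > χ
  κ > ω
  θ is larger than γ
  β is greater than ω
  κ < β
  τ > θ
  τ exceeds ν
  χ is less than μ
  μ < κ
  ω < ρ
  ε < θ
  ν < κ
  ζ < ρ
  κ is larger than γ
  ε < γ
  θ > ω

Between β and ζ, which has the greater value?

β

ζ < γ and γ < κ give ζ < κ.
With κ < θ: ζ < γ < κ < θ.
With θ < τ: ζ < γ < κ < θ < τ.
With τ < β: ζ < γ < κ < θ < τ < β.
So ζ < β; β is the larger of the two.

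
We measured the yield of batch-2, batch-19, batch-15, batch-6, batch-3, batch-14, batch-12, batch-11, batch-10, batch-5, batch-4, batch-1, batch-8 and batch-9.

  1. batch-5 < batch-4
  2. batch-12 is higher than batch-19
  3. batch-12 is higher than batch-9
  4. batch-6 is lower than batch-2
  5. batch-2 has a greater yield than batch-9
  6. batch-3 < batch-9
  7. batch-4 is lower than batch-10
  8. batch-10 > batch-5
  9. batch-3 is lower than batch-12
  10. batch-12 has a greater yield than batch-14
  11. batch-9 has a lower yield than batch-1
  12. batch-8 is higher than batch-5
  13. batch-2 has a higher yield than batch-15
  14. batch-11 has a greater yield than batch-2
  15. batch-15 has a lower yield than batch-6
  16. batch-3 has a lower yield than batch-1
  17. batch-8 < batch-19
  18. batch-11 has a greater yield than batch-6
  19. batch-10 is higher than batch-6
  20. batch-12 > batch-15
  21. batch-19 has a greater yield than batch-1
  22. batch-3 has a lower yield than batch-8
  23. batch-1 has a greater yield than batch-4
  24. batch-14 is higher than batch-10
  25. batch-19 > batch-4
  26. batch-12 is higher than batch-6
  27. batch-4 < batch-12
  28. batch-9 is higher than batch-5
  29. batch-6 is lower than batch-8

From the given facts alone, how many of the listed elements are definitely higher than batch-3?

7

Directly above batch-3: batch-9, batch-8, batch-1, batch-12.
One step further: batch-2, batch-19 (6 so far).
One step further: batch-11 (7 so far).
No other element is forced above batch-3 by the given relations, so the count is 7.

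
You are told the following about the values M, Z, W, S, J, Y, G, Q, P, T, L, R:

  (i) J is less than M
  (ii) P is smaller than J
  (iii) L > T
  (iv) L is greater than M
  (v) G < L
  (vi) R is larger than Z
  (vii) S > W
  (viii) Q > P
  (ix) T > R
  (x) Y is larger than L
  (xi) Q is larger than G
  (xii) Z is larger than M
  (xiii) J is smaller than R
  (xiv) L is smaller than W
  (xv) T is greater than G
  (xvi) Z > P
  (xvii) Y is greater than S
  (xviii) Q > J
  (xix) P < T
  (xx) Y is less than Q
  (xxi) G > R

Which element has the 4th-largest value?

W

The consecutive relations fix a unique order: P < J < M < Z < R < G < T < L < W < S < Y < Q.
Counting 4 from the largest end gives W.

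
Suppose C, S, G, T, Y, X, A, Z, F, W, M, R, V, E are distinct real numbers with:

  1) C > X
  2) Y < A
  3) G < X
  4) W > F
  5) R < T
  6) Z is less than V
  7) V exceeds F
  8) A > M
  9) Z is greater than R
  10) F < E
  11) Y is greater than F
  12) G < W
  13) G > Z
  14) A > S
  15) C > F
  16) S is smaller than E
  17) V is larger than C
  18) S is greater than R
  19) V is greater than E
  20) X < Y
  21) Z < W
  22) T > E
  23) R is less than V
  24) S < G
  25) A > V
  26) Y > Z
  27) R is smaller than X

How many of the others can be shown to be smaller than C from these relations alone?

6

From C the given relations immediately reach F, X.
From those, R, G — 4 in total.
From those, S, Z — 6 in total.
No other element is forced below C by the given relations, so the count is 6.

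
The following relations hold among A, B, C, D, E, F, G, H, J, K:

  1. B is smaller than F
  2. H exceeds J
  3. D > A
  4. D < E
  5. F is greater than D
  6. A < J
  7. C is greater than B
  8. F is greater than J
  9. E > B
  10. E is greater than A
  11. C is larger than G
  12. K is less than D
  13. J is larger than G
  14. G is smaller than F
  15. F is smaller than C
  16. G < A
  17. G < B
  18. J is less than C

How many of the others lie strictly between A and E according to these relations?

Chaining upward from A reaches: J, D, H, F, C.
Chaining downward from E reaches: G, K, D, B.
Strictly between A and E are those in both lists: D — 1 element.

1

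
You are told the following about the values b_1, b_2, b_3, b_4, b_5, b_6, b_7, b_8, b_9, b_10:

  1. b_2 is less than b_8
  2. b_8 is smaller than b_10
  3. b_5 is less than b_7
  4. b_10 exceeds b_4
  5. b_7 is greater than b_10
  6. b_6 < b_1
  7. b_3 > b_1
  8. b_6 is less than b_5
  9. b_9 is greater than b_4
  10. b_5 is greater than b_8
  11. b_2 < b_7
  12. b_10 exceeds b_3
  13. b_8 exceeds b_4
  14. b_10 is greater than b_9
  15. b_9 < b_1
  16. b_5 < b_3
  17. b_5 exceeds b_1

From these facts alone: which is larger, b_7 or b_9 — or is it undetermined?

Following the relations from b_9: b_9 < b_1 < b_5 < b_3 < b_10 < b_7.
So b_7 is larger.

b_7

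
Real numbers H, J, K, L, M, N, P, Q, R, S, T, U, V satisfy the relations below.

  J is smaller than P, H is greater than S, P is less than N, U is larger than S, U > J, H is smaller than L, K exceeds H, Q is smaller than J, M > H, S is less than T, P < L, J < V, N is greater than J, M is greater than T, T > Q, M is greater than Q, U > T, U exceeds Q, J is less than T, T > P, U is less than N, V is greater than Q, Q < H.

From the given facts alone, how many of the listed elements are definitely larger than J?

Directly above J: P, T, U, N, V.
One step further: L, M (7 so far).
Nothing else is reachable above J; 7 in all.

7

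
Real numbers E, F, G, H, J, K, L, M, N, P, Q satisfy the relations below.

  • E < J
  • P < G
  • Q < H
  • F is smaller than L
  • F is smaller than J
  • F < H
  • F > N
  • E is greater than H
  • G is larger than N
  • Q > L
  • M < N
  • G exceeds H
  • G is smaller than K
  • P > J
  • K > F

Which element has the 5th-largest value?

Chaining the given pairs: M < N < F < L < Q < H < E < J < P < G < K.
Counting 5 from the largest end gives E.

E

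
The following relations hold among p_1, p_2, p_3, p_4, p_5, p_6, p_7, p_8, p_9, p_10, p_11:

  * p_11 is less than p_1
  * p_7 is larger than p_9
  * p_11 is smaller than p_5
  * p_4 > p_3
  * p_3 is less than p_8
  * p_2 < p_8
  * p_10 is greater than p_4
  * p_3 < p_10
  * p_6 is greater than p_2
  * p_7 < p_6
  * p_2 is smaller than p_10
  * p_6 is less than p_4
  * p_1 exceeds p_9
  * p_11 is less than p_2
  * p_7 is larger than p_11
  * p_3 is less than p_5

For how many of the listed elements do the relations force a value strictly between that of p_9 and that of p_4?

The relations place p_9 below p_4. An element lies strictly between them when it is forced above p_9 and also forced below p_4.
Above p_9: {p_7, p_1, p_6, p_10}. Below p_4: {p_11, p_7, p_2, p_3, p_6}.
Intersection: {p_7, p_6} — 2.

2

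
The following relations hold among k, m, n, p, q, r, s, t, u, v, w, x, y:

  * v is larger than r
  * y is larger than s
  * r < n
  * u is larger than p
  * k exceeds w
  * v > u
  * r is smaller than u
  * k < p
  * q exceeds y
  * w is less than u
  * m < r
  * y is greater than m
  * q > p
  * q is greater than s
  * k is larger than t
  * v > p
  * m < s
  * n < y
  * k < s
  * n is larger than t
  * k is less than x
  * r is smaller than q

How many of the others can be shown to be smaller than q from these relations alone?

9

Directly below q: r, p, s, y.
One step further: m, k, n (7 so far).
One step further: t, w (9 so far).
Nothing else is reachable below q; 9 in all.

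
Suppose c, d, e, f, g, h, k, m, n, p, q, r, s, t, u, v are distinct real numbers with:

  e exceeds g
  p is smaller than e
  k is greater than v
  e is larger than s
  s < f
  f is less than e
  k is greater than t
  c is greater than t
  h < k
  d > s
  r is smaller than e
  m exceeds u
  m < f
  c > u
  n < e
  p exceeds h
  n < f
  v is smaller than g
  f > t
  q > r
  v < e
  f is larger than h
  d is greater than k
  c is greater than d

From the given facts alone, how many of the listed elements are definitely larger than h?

6

The elements the relations force above h are p, k, f, e, d, c — no chain reaches any other.
That is 6.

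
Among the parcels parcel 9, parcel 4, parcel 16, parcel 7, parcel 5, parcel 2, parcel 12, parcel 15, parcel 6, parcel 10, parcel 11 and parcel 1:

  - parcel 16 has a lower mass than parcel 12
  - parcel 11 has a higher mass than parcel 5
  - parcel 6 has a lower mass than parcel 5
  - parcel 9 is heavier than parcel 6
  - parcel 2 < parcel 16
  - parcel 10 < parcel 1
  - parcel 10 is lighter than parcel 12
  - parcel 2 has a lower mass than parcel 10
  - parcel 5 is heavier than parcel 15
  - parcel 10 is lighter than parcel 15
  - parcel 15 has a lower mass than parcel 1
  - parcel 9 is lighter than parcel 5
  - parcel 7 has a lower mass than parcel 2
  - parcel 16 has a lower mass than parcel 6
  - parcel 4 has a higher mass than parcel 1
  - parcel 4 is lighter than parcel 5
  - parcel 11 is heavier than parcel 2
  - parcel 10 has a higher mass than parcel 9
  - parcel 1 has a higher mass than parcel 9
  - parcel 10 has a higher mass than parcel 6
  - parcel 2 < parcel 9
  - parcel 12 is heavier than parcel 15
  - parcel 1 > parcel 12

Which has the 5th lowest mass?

parcel 9

The consecutive relations fix a unique order: parcel 7 < parcel 2 < parcel 16 < parcel 6 < parcel 9 < parcel 10 < parcel 15 < parcel 12 < parcel 1 < parcel 4 < parcel 5 < parcel 11.
Counting 5 from the smallest end gives parcel 9.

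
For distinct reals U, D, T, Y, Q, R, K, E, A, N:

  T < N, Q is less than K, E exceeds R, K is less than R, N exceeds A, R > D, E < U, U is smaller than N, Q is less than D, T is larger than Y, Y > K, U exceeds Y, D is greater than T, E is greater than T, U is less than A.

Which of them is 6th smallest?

The consecutive relations fix a unique order: Q < K < Y < T < D < R < E < U < A < N.
Counting 6 from the smallest end gives R.

R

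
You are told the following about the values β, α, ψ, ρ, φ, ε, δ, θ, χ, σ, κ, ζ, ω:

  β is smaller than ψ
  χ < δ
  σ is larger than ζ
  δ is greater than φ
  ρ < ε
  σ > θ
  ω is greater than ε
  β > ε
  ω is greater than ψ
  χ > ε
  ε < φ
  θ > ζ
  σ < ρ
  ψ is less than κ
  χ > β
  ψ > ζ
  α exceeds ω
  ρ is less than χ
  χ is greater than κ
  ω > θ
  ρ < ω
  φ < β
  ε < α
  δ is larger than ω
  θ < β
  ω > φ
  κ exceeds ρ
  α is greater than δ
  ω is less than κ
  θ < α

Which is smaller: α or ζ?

ζ

Following the relations from ζ: ζ < θ < σ < ρ < ε < φ < β < ψ < ω < κ < χ < δ < α.
So ζ < α; ζ is the smaller of the two.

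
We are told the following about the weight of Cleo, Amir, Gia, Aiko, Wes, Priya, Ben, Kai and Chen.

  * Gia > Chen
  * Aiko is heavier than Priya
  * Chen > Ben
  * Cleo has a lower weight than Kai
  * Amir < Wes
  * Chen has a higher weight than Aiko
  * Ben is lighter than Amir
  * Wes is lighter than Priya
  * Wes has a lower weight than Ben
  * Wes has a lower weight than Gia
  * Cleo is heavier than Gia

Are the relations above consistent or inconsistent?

inconsistent

We have Wes < Ben stated directly, yet also Ben < Amir < Wes by chaining the others — so Ben < Wes. Contradiction.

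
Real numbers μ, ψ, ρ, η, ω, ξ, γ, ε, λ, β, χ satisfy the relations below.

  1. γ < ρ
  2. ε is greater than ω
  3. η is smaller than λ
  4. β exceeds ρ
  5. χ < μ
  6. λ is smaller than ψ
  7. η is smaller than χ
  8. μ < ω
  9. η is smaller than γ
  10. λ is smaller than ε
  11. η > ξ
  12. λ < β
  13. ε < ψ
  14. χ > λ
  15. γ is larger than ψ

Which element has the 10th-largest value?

Chaining the given pairs: ξ < η < λ < χ < μ < ω < ε < ψ < γ < ρ < β.
Counting 10 from the largest end gives η.

η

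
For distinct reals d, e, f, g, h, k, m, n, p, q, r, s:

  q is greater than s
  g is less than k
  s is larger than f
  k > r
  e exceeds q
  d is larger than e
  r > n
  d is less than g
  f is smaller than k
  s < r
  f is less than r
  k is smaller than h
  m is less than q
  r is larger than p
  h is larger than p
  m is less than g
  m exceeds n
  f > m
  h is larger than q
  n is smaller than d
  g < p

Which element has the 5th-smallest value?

Piecing the relations together gives one ordering: n < m < f < s < q < e < d < g < p < r < k < h.
Counting 5 from the smallest end gives q.

q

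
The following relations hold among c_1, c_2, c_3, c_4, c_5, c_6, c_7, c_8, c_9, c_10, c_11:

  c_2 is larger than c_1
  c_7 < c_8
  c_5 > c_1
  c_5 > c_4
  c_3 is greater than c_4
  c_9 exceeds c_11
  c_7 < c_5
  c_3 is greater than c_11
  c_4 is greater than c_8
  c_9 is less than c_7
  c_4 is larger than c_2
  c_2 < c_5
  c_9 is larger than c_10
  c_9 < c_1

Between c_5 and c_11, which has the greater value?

c_5

Following the relations from c_11: c_11 < c_9 < c_1 < c_2 < c_4 < c_5.
So c_11 < c_5; c_5 is the larger of the two.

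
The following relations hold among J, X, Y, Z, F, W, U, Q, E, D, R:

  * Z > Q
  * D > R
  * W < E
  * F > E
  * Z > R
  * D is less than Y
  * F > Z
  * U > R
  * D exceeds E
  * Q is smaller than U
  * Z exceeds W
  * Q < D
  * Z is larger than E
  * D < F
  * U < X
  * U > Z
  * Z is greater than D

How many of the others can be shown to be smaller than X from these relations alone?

Directly below X: U.
One step further: R, Q, Z (4 so far).
One step further: W, E, D (7 so far).
No other element is forced below X by the given relations, so the count is 7.

7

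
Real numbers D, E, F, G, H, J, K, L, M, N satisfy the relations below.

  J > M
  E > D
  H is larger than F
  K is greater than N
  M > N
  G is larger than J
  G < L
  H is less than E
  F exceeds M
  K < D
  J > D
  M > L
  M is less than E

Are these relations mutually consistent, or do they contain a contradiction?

We have M < J stated directly, yet also J < G < L < M by chaining the others — so J < M. Contradiction.

inconsistent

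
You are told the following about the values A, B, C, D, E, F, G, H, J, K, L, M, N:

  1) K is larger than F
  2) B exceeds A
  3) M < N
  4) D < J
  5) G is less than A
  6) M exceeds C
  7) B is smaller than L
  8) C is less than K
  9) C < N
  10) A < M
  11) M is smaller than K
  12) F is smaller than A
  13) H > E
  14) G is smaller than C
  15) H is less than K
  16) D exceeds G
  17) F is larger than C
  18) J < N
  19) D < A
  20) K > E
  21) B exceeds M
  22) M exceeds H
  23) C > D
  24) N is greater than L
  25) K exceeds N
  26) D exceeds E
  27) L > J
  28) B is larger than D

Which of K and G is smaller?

G

Link the given pairs in sequence: G < D; D < C; C < F; F < A; A < M; M < B; B < L; L < N; N < K.
Chaining these gives G < D < C < F < A < M < B < L < N < K.
So G < K; G is the smaller of the two.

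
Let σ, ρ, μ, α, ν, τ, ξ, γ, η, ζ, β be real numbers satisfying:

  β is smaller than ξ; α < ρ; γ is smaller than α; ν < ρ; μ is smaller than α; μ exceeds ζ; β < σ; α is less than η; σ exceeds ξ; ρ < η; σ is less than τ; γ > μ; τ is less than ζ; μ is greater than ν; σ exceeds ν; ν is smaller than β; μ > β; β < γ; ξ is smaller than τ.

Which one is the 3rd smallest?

ξ

Chaining the given pairs: ν < β < ξ < σ < τ < ζ < μ < γ < α < ρ < η.
The 3rd smallest is ξ.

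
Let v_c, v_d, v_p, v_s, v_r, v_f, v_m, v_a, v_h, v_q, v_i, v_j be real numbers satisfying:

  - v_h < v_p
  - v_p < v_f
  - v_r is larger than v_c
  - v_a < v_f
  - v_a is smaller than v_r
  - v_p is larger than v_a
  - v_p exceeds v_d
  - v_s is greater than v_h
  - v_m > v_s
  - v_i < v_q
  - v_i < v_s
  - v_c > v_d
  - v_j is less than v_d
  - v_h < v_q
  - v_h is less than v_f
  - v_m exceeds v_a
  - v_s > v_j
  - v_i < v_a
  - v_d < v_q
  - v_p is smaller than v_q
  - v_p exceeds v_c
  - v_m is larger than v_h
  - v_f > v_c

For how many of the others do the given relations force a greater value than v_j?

Directly above v_j: v_d, v_s.
One step further: v_c, v_m, v_p, v_q (6 so far).
One step further: v_f, v_r (8 so far).
No other element is forced above v_j by the given relations, so the count is 8.

8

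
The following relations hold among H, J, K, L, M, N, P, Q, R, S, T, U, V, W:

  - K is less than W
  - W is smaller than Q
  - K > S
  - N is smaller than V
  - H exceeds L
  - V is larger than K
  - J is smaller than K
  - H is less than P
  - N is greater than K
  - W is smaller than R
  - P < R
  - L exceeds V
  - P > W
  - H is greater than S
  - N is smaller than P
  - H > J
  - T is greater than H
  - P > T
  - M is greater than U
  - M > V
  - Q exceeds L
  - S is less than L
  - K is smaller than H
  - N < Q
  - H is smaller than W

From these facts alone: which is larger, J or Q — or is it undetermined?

Link the given pairs in sequence: J < K; K < N; N < V; V < L; L < H; H < W; W < Q.
Chaining these gives J < K < N < V < L < H < W < Q.
So Q is larger.

Q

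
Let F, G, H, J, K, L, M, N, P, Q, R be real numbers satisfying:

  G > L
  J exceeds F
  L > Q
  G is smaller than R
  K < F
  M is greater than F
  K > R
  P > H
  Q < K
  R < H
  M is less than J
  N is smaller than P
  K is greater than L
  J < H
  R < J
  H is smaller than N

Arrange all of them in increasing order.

Q < L < G < R < K < F < M < J < H < N < P

Each adjacent pair is fixed by a given relation: Q < L; L < G; G < R; R < K; K < F; F < M; M < J; J < H; H < N; N < P. Chaining them end to end gives the full order.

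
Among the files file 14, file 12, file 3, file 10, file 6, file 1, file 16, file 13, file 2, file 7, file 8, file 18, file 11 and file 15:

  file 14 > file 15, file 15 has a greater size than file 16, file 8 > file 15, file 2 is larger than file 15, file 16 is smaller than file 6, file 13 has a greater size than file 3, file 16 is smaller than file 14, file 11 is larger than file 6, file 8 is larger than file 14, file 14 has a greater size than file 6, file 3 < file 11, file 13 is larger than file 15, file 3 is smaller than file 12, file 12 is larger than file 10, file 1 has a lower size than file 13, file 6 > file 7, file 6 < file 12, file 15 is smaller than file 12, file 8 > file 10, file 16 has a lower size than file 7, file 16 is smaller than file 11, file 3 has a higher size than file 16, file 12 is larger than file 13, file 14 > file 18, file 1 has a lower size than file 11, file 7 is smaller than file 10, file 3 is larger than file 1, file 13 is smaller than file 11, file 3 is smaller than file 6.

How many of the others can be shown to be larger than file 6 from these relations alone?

4

The elements the relations force above file 6 are file 11, file 12, file 14, file 8 — no chain reaches any other.
That is 4.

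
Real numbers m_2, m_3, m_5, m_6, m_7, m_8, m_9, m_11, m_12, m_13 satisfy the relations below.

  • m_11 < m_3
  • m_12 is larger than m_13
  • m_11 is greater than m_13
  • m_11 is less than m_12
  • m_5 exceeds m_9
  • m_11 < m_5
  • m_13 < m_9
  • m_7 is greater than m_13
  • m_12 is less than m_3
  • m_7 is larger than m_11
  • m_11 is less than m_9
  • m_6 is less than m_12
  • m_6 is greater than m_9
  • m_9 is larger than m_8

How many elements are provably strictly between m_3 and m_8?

3

The relations place m_8 below m_3. An element lies strictly between them when it is forced above m_8 and also forced below m_3.
Above m_8: {m_9, m_5, m_6, m_12}. Below m_3: {m_13, m_11, m_9, m_6, m_12}.
Intersection: {m_9, m_6, m_12} — 3.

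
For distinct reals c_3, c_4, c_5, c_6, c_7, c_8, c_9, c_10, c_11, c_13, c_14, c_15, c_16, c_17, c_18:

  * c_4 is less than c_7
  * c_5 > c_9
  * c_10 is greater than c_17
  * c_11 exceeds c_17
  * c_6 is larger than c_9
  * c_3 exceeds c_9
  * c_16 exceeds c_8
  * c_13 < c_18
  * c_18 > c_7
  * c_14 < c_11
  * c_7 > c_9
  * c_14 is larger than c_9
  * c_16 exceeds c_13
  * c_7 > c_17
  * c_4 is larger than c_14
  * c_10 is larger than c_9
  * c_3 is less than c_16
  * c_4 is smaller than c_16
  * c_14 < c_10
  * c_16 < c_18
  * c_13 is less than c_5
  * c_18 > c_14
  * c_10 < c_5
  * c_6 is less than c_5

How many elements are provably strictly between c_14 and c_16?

Chaining upward from c_14 reaches: c_4, c_10, c_7, c_11, c_5, c_18.
Chaining downward from c_16 reaches: c_9, c_8, c_3, c_4, c_13.
Strictly between c_14 and c_16 are those in both lists: c_4 — 1 element.

1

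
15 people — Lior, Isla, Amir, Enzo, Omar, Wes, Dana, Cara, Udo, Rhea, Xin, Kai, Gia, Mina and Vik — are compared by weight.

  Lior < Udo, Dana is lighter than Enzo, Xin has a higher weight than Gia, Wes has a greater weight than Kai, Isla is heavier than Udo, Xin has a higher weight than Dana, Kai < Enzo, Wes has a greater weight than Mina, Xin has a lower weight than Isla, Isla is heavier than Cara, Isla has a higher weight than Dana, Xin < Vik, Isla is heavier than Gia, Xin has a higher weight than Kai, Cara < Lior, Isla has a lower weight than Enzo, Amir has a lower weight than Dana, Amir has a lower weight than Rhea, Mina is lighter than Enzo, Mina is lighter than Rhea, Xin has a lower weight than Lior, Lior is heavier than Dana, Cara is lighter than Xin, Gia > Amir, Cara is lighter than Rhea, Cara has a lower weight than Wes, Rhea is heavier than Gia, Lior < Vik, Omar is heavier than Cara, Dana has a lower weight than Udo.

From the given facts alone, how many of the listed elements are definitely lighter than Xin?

Directly below Xin: Kai, Cara, Gia, Dana.
One step further: Amir (5 so far).
Nothing else is reachable below Xin; 5 in all.

5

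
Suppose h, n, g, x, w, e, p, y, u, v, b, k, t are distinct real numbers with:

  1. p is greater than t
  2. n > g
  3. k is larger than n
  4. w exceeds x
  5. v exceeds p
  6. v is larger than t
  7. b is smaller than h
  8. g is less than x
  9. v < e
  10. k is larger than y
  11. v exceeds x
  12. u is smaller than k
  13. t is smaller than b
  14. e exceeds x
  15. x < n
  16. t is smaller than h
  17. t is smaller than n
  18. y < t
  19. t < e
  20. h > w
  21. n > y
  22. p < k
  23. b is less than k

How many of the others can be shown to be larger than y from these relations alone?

8

Directly above y: t, n, k.
One step further: p, b, v, h, e (8 so far).
No other element is forced above y by the given relations, so the count is 8.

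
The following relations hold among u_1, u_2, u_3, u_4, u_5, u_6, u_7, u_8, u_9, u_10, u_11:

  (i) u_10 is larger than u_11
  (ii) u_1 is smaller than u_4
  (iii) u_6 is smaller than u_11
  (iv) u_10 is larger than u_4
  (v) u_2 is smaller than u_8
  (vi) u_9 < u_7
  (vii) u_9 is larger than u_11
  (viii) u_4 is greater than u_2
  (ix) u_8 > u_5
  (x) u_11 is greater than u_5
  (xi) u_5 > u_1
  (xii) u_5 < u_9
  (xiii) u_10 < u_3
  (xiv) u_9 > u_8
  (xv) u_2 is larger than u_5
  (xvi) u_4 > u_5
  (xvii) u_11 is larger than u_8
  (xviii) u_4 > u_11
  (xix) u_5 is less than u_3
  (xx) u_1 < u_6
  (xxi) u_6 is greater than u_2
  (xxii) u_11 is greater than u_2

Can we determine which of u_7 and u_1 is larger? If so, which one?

u_7

u_1 < u_5 and u_5 < u_2 give u_1 < u_2.
Then u_2 < u_6 extends the chain to u_6.
With u_6 < u_11: u_1 < u_5 < u_2 < u_6 < u_11.
Then u_11 < u_9 extends the chain to u_9.
Then u_9 < u_7 extends the chain to u_7.
So u_7 is larger.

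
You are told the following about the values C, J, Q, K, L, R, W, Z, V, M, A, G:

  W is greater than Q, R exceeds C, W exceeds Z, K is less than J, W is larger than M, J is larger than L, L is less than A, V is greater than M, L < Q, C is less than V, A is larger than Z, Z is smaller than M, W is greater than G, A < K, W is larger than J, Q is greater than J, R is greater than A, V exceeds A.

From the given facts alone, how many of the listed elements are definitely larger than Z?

8

Directly above Z: A, M, W.
One step further: K, V, R (6 so far).
One step further: J (7 so far).
One step further: Q (8 so far).
Nothing else is reachable above Z; 8 in all.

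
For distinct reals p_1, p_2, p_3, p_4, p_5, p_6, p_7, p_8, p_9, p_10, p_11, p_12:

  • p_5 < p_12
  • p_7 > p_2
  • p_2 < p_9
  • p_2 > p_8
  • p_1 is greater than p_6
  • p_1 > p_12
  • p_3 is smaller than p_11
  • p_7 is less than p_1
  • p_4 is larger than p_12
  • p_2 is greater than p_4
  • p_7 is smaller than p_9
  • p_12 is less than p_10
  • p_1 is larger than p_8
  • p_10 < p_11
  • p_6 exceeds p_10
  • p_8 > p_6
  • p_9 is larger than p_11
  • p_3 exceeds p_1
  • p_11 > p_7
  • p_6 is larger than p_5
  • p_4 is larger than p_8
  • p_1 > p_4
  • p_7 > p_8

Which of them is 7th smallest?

p_2

Chaining the given pairs: p_5 < p_12 < p_10 < p_6 < p_8 < p_4 < p_2 < p_7 < p_1 < p_3 < p_11 < p_9.
The 7th smallest is p_2.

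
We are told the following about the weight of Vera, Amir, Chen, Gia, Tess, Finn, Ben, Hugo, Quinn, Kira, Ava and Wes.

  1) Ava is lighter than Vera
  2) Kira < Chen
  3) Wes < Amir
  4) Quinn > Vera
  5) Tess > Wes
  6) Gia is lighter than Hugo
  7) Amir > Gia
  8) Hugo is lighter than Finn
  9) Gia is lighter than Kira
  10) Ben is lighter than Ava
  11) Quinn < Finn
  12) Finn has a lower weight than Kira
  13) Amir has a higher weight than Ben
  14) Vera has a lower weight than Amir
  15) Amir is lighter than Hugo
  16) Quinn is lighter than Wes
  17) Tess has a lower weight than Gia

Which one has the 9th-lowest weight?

Hugo

Chaining the given pairs: Ben < Ava < Vera < Quinn < Wes < Tess < Gia < Amir < Hugo < Finn < Kira < Chen.
Counting 9 from the smallest end gives Hugo.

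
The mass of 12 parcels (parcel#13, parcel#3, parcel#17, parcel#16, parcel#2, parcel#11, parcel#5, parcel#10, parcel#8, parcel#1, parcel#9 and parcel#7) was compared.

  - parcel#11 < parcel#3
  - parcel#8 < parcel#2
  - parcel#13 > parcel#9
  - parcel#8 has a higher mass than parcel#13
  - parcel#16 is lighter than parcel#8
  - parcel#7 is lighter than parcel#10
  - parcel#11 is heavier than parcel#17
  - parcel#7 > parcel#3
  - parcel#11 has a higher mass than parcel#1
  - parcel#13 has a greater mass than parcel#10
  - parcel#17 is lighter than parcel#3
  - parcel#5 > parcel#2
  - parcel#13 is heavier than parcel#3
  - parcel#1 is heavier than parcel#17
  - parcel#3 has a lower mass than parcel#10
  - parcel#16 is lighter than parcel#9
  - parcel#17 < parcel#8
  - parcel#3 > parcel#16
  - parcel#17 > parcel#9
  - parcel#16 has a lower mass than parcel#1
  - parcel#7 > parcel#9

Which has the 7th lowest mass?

parcel#7

The consecutive relations fix a unique order: parcel#16 < parcel#9 < parcel#17 < parcel#1 < parcel#11 < parcel#3 < parcel#7 < parcel#10 < parcel#13 < parcel#8 < parcel#2 < parcel#5.
Counting 7 from the smallest end gives parcel#7.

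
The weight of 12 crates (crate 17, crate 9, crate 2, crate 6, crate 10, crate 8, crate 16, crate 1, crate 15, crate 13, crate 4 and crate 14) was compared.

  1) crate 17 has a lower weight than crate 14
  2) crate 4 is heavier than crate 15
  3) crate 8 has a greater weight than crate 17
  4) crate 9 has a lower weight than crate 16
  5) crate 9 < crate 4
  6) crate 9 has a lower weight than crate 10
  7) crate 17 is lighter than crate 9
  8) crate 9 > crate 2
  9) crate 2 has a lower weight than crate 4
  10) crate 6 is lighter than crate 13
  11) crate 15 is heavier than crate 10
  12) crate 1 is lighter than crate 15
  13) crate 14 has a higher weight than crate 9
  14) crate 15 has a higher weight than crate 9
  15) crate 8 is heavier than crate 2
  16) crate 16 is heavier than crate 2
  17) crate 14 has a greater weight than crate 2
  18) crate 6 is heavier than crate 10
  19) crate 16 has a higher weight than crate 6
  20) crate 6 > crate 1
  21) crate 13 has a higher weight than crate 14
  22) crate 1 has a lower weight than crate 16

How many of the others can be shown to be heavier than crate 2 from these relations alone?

9

From crate 2 the given relations immediately reach crate 9, crate 4, crate 14, crate 8, crate 16.
From those, crate 10, crate 15, crate 13 — 8 in total.
From those, crate 6 — 9 in total.
Nothing else is reachable above crate 2; 9 in all.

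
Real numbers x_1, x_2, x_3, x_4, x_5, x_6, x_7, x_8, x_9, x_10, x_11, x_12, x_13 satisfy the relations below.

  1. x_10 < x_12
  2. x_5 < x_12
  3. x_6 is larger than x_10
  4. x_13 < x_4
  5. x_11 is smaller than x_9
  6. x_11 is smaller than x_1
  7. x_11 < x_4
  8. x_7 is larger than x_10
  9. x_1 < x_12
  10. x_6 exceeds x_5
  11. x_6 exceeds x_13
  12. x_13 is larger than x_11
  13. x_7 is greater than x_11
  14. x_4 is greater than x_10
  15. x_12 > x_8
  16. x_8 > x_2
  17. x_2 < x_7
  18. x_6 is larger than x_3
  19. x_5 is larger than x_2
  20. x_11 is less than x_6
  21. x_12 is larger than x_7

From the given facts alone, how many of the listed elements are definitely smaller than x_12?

7

From x_12 the given relations immediately reach x_5, x_10, x_8, x_1, x_7.
From those, x_2, x_11 — 7 in total.
No other element is forced below x_12 by the given relations, so the count is 7.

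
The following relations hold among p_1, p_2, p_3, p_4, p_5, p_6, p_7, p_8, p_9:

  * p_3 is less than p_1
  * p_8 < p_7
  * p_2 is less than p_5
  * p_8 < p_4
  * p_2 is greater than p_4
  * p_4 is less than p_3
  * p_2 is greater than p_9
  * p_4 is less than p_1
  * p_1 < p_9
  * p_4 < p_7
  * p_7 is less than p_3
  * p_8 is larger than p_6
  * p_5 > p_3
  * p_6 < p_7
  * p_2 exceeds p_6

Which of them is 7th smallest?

p_9

Piecing the relations together gives one ordering: p_6 < p_8 < p_4 < p_7 < p_3 < p_1 < p_9 < p_2 < p_5.
Counting 7 from the smallest end gives p_9.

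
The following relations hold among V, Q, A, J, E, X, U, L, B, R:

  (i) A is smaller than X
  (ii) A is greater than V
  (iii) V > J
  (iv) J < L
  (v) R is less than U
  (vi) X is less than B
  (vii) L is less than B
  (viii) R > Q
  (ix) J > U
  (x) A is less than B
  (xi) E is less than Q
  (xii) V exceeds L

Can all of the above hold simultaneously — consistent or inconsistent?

The single ordering E < Q < R < U < J < L < V < A < X < B satisfies every listed relation, so no contradiction arises.

consistent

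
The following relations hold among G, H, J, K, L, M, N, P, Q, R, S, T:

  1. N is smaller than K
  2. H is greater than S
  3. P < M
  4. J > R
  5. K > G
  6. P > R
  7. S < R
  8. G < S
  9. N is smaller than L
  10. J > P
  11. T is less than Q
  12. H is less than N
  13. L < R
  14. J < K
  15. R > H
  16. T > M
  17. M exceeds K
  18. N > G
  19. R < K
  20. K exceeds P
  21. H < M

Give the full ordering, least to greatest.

G < S < H < N < L < R < P < J < K < M < T < Q

The consecutive links are each given: G < S; S < H; H < N; N < L; L < R; R < P; P < J; J < K; K < M; M < T; T < Q.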